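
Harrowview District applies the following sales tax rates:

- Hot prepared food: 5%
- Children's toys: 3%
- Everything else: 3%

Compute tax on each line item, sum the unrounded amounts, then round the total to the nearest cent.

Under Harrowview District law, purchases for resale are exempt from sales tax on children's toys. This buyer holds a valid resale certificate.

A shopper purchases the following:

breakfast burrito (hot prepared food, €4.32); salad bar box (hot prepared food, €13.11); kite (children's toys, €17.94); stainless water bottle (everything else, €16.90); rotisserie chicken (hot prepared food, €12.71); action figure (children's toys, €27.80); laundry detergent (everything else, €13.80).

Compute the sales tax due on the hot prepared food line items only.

Breakfast burrito €4.32: hot prepared food → 5% → €0.216
Salad bar box €13.11: hot prepared food → 5% → €0.6555
Rotisserie chicken €12.71: hot prepared food → 5% → €0.6355
Tax on hot prepared food: unrounded sum = €1.507 → €1.51

€1.51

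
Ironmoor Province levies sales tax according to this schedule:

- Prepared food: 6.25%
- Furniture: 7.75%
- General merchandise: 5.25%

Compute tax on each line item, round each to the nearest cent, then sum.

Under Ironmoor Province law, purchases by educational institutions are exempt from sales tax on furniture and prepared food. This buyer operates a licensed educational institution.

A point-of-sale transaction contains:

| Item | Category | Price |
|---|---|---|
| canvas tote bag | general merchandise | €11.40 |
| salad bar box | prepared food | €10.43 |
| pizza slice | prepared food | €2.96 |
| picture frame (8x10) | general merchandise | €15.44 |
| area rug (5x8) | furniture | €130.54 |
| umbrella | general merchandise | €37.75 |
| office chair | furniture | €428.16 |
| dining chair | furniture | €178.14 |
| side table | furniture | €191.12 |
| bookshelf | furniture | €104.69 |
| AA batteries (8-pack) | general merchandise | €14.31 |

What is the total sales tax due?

€4.14

Canvas tote bag €11.40: general merchandise → 5.25% → €0.60
Salad bar box €10.43: prepared food, buyer-exempt → 0% → €0.00
Pizza slice €2.96: prepared food, buyer-exempt → 0% → €0.00
Picture frame (8x10) €15.44: general merchandise → 5.25% → €0.81
Area rug (5x8) €130.54: furniture, buyer-exempt → 0% → €0.00
Umbrella €37.75: general merchandise → 5.25% → €1.98
Office chair €428.16: furniture, buyer-exempt → 0% → €0.00
Dining chair €178.14: furniture, buyer-exempt → 0% → €0.00
Side table €191.12: furniture, buyer-exempt → 0% → €0.00
Bookshelf €104.69: furniture, buyer-exempt → 0% → €0.00
AA batteries (8-pack) €14.31: general merchandise → 5.25% → €0.75
Total tax = €0.60 + €0.81 + €1.98 + €0.75 = €4.14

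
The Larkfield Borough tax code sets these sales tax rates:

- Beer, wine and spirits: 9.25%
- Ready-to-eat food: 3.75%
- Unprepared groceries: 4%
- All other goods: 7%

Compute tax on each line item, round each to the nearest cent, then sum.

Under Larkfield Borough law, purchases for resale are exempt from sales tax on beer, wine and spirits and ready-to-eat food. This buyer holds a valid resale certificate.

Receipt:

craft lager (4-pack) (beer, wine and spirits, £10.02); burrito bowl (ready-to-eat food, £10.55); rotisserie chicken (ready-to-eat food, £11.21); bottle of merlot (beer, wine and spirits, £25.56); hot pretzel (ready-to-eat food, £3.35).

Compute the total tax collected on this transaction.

Craft lager (4-pack) £10.02: beer, wine and spirits, buyer-exempt → 0% → £0.00
Burrito bowl £10.55: ready-to-eat food, buyer-exempt → 0% → £0.00
Rotisserie chicken £11.21: ready-to-eat food, buyer-exempt → 0% → £0.00
Bottle of merlot £25.56: beer, wine and spirits, buyer-exempt → 0% → £0.00
Hot pretzel £3.35: ready-to-eat food, buyer-exempt → 0% → £0.00
Total tax = £0.00

£0.00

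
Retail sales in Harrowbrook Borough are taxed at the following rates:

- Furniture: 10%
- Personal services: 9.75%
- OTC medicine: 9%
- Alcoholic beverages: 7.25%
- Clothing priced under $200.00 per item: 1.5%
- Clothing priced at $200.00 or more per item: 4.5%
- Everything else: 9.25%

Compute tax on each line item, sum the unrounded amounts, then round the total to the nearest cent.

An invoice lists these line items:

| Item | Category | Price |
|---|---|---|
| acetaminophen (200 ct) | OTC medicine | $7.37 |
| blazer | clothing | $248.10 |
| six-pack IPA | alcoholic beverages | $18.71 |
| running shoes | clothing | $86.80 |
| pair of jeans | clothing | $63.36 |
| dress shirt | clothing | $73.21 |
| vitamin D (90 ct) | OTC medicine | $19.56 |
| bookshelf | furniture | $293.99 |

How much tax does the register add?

$47.69

Acetaminophen (200 ct) $7.37: OTC medicine → 9% → $0.6633
Blazer $248.10: clothing, $200.00 or more → 4.5% → $11.1645
Six-pack IPA $18.71: alcoholic beverages → 7.25% → $1.356475
Running shoes $86.80: clothing, under $200.00 → 1.5% → $1.302
Pair of jeans $63.36: clothing, under $200.00 → 1.5% → $0.9504
Dress shirt $73.21: clothing, under $200.00 → 1.5% → $1.09815
Vitamin D (90 ct) $19.56: OTC medicine → 9% → $1.7604
Bookshelf $293.99: furniture → 10% → $29.399
Unrounded tax sum = $47.694225 → $47.69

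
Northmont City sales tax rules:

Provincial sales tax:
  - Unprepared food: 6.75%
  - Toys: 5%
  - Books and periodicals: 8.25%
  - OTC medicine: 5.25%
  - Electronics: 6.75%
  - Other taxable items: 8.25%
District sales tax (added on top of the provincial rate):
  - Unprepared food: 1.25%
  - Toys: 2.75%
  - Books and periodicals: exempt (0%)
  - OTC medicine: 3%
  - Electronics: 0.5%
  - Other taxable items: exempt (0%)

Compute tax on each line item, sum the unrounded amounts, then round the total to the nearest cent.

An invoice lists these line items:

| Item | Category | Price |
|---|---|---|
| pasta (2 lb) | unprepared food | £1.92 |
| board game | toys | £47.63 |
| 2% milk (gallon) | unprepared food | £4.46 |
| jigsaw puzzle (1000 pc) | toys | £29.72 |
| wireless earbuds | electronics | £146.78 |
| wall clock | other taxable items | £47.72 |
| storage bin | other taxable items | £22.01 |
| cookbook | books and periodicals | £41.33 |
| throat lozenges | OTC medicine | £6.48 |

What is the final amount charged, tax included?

£374.89

Pasta (2 lb) £1.92: unprepared food → 6.75% + 1.25% district = 8% → £0.1536
Board game £47.63: toys → 5% + 2.75% district = 7.75% → £3.691325
2% milk (gallon) £4.46: unprepared food → 6.75% + 1.25% district = 8% → £0.3568
Jigsaw puzzle (1000 pc) £29.72: toys → 5% + 2.75% district = 7.75% → £2.3033
Wireless earbuds £146.78: electronics → 6.75% + 0.5% district = 7.25% → £10.64155
Wall clock £47.72: other taxable items → 8.25% + 0% district = 8.25% → £3.9369
Storage bin £22.01: other taxable items → 8.25% + 0% district = 8.25% → £1.815825
Cookbook £41.33: books and periodicals → 8.25% + 0% district = 8.25% → £3.409725
Throat lozenges £6.48: OTC medicine → 5.25% + 3% district = 8.25% → £0.5346
Subtotal = £348.05; unrounded tax = £26.843625 → £26.84; total due = £374.89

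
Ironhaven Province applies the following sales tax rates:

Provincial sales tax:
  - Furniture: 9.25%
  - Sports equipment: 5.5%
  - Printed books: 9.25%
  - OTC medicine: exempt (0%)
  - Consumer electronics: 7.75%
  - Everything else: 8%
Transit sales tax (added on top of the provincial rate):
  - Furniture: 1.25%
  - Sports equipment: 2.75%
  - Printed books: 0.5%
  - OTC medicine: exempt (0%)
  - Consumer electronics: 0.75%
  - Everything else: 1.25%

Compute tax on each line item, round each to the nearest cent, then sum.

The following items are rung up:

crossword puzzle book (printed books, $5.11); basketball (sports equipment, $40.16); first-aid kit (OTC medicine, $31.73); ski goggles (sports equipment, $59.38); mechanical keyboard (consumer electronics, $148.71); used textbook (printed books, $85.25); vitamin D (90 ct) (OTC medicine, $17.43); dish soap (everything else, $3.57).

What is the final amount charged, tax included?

Crossword puzzle book $5.11: printed books → 9.25% + 0.5% transit = 9.75% → $0.50
Basketball $40.16: sports equipment → 5.5% + 2.75% transit = 8.25% → $3.31
First-aid kit $31.73: OTC medicine → 0% + 0% transit = 0% → $0.00
Ski goggles $59.38: sports equipment → 5.5% + 2.75% transit = 8.25% → $4.90
Mechanical keyboard $148.71: consumer electronics → 7.75% + 0.75% transit = 8.5% → $12.64
Used textbook $85.25: printed books → 9.25% + 0.5% transit = 9.75% → $8.31
Vitamin D (90 ct) $17.43: OTC medicine → 0% + 0% transit = 0% → $0.00
Dish soap $3.57: everything else → 8% + 1.25% transit = 9.25% → $0.33
Subtotal = $391.34; tax = $29.99; total due = $421.33

$421.33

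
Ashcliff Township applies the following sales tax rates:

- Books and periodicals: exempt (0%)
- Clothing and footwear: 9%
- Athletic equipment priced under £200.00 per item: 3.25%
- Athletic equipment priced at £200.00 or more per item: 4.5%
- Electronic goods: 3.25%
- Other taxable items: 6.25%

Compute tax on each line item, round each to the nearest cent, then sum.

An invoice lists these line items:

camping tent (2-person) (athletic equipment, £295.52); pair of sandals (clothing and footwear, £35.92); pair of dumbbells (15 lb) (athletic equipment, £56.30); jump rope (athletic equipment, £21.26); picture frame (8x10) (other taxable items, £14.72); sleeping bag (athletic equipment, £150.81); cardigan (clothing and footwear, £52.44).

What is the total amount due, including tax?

Camping tent (2-person) £295.52: athletic equipment, £200.00 or more → 4.5% → £13.30
Pair of sandals £35.92: clothing and footwear → 9% → £3.23
Pair of dumbbells (15 lb) £56.30: athletic equipment, under £200.00 → 3.25% → £1.83
Jump rope £21.26: athletic equipment, under £200.00 → 3.25% → £0.69
Picture frame (8x10) £14.72: other taxable items → 6.25% → £0.92
Sleeping bag £150.81: athletic equipment, under £200.00 → 3.25% → £4.90
Cardigan £52.44: clothing and footwear → 9% → £4.72
Subtotal = £626.97; tax = £29.59; total due = £656.56

£656.56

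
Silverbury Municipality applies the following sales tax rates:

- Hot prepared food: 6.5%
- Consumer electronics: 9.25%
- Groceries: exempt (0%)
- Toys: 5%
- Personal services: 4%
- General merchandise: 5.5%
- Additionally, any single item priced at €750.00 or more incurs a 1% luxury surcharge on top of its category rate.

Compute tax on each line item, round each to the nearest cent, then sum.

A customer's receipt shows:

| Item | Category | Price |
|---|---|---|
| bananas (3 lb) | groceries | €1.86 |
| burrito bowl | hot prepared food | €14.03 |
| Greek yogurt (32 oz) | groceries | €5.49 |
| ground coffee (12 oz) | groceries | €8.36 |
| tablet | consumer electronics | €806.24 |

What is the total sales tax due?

Bananas (3 lb) €1.86: groceries → 0% → €0.00
Burrito bowl €14.03: hot prepared food → 6.5% → €0.91
Greek yogurt (32 oz) €5.49: groceries → 0% → €0.00
Ground coffee (12 oz) €8.36: groceries → 0% → €0.00
Tablet €806.24: consumer electronics → 9.25% + 1% surcharge = 10.25% → €82.64
Total tax = €0.91 + €82.64 = €83.55

€83.55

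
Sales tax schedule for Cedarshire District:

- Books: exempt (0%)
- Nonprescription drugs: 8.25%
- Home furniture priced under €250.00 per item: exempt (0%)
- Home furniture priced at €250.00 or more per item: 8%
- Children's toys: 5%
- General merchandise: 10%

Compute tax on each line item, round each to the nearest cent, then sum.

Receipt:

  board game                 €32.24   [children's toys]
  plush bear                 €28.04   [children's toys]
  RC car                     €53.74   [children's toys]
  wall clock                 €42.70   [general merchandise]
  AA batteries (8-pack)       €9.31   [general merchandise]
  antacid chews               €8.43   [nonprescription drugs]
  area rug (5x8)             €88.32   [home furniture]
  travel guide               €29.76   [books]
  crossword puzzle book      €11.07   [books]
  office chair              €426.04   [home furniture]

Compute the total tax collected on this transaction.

Board game €32.24: children's toys → 5% → €1.61
Plush bear €28.04: children's toys → 5% → €1.40
RC car €53.74: children's toys → 5% → €2.69
Wall clock €42.70: general merchandise → 10% → €4.27
AA batteries (8-pack) €9.31: general merchandise → 10% → €0.93
Antacid chews €8.43: nonprescription drugs → 8.25% → €0.70
Area rug (5x8) €88.32: home furniture, under €250.00 → 0% → €0.00
Travel guide €29.76: books → 0% → €0.00
Crossword puzzle book €11.07: books → 0% → €0.00
Office chair €426.04: home furniture, €250.00 or more → 8% → €34.08
Total tax = €1.61 + €1.40 + €2.69 + €4.27 + €0.93 + €0.70 + €34.08 = €45.68

€45.68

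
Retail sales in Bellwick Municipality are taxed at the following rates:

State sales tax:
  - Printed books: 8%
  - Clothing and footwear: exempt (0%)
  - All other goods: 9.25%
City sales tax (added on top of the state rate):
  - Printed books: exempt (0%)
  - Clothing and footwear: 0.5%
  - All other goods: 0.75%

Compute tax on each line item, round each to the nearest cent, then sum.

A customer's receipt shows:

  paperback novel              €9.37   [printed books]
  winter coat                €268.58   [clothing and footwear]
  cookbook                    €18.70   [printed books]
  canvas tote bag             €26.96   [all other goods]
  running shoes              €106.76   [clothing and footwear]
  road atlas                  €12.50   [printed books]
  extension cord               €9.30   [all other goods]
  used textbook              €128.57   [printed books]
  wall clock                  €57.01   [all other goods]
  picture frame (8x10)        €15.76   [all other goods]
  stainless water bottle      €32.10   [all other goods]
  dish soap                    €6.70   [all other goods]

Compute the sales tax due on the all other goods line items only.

€14.79

Canvas tote bag €26.96: all other goods → 9.25% + 0.75% city = 10% → €2.70
Extension cord €9.30: all other goods → 9.25% + 0.75% city = 10% → €0.93
Wall clock €57.01: all other goods → 9.25% + 0.75% city = 10% → €5.70
Picture frame (8x10) €15.76: all other goods → 9.25% + 0.75% city = 10% → €1.58
Stainless water bottle €32.10: all other goods → 9.25% + 0.75% city = 10% → €3.21
Dish soap €6.70: all other goods → 9.25% + 0.75% city = 10% → €0.67
Tax on all other goods = €2.70 + €0.93 + €5.70 + €1.58 + €3.21 + €0.67 = €14.79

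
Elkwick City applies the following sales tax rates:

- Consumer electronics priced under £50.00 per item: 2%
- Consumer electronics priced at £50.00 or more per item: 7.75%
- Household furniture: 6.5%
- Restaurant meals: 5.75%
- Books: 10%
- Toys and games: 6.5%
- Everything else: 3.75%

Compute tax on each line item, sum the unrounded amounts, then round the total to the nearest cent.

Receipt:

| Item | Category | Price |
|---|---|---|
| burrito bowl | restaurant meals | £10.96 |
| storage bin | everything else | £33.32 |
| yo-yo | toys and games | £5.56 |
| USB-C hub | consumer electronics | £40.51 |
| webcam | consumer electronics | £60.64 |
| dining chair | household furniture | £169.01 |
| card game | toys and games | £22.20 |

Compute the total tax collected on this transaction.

Burrito bowl £10.96: restaurant meals → 5.75% → £0.6302
Storage bin £33.32: everything else → 3.75% → £1.2495
Yo-yo £5.56: toys and games → 6.5% → £0.3614
USB-C hub £40.51: consumer electronics, under £50.00 → 2% → £0.8102
Webcam £60.64: consumer electronics, £50.00 or more → 7.75% → £4.6996
Dining chair £169.01: household furniture → 6.5% → £10.98565
Card game £22.20: toys and games → 6.5% → £1.443
Unrounded tax sum = £20.17955 → £20.18

£20.18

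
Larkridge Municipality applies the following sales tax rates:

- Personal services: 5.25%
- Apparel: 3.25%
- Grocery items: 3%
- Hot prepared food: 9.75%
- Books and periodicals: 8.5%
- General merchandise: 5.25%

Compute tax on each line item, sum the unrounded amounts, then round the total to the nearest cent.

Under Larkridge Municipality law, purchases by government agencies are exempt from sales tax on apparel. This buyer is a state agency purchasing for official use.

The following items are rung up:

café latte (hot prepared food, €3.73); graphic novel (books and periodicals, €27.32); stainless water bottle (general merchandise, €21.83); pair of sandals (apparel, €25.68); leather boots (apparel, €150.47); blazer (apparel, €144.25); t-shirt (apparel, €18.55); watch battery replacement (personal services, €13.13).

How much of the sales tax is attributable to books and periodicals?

€2.32

Graphic novel €27.32: books and periodicals → 8.5% → €2.3222
Tax on books and periodicals: unrounded sum = €2.3222 → €2.32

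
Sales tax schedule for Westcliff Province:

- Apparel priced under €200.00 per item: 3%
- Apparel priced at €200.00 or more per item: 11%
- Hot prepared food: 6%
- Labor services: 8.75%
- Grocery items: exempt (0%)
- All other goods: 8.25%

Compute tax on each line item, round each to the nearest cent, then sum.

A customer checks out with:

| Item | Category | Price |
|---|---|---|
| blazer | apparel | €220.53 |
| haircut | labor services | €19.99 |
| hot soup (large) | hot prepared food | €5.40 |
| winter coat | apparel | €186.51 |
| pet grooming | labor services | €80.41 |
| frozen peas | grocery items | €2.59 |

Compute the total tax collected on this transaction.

€38.97

Blazer €220.53: apparel, €200.00 or more → 11% → €24.26
Haircut €19.99: labor services → 8.75% → €1.75
Hot soup (large) €5.40: hot prepared food → 6% → €0.32
Winter coat €186.51: apparel, under €200.00 → 3% → €5.60
Pet grooming €80.41: labor services → 8.75% → €7.04
Frozen peas €2.59: grocery items → 0% → €0.00
Total tax = €24.26 + €1.75 + €0.32 + €5.60 + €7.04 = €38.97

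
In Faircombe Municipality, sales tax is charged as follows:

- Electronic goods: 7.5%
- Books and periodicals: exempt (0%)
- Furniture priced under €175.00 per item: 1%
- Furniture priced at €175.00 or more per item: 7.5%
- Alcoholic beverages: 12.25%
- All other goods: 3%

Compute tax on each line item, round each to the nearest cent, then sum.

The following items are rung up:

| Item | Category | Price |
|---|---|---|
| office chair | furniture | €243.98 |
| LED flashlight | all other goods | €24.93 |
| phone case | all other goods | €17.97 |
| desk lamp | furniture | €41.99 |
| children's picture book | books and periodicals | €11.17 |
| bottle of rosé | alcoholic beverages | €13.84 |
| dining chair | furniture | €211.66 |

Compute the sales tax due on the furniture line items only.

Office chair €243.98: furniture, €175.00 or more → 7.5% → €18.30
Desk lamp €41.99: furniture, under €175.00 → 1% → €0.42
Dining chair €211.66: furniture, €175.00 or more → 7.5% → €15.87
Tax on furniture = €18.30 + €0.42 + €15.87 = €34.59

€34.59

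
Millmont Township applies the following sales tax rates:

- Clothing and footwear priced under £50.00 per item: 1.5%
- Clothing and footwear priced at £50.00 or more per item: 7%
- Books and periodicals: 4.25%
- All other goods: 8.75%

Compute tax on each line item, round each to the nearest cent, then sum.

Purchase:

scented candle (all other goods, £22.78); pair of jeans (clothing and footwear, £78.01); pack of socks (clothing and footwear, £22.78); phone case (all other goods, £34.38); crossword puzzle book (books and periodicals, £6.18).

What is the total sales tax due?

£11.06

Scented candle £22.78: all other goods → 8.75% → £1.99
Pair of jeans £78.01: clothing and footwear, £50.00 or more → 7% → £5.46
Pack of socks £22.78: clothing and footwear, under £50.00 → 1.5% → £0.34
Phone case £34.38: all other goods → 8.75% → £3.01
Crossword puzzle book £6.18: books and periodicals → 4.25% → £0.26
Total tax = £1.99 + £5.46 + £0.34 + £3.01 + £0.26 = £11.06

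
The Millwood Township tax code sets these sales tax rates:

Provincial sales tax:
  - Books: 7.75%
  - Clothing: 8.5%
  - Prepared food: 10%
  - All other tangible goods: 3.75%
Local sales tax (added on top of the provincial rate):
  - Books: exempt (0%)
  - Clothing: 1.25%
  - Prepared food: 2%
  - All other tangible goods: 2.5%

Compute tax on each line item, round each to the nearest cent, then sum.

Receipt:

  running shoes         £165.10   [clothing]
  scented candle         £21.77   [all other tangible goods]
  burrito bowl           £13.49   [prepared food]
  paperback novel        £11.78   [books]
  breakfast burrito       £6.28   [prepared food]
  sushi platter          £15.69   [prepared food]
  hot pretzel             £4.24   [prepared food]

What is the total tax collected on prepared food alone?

Burrito bowl £13.49: prepared food → 10% + 2% local = 12% → £1.62
Breakfast burrito £6.28: prepared food → 10% + 2% local = 12% → £0.75
Sushi platter £15.69: prepared food → 10% + 2% local = 12% → £1.88
Hot pretzel £4.24: prepared food → 10% + 2% local = 12% → £0.51
Tax on prepared food = £1.62 + £0.75 + £1.88 + £0.51 = £4.76

£4.76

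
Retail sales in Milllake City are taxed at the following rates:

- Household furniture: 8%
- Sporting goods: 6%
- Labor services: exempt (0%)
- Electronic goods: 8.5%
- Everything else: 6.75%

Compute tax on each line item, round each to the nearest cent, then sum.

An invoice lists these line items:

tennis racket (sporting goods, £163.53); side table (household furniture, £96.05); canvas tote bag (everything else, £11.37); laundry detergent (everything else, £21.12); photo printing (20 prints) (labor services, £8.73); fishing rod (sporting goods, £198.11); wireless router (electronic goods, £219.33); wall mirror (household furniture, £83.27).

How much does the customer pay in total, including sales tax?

Tennis racket £163.53: sporting goods → 6% → £9.81
Side table £96.05: household furniture → 8% → £7.68
Canvas tote bag £11.37: everything else → 6.75% → £0.77
Laundry detergent £21.12: everything else → 6.75% → £1.43
Photo printing (20 prints) £8.73: labor services → 0% → £0.00
Fishing rod £198.11: sporting goods → 6% → £11.89
Wireless router £219.33: electronic goods → 8.5% → £18.64
Wall mirror £83.27: household furniture → 8% → £6.66
Subtotal = £801.51; tax = £56.88; total due = £858.39

£858.39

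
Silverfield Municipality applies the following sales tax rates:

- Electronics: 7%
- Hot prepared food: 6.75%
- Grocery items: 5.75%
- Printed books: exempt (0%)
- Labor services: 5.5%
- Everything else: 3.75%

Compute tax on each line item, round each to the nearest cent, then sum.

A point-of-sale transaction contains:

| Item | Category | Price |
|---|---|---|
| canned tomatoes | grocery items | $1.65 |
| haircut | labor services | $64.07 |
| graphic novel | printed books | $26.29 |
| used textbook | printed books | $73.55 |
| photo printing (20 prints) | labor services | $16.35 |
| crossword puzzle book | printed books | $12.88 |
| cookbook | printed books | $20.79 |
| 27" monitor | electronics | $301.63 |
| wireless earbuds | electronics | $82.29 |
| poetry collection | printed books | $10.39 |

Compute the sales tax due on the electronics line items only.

$26.87

27" monitor $301.63: electronics → 7% → $21.11
Wireless earbuds $82.29: electronics → 7% → $5.76
Tax on electronics = $21.11 + $5.76 = $26.87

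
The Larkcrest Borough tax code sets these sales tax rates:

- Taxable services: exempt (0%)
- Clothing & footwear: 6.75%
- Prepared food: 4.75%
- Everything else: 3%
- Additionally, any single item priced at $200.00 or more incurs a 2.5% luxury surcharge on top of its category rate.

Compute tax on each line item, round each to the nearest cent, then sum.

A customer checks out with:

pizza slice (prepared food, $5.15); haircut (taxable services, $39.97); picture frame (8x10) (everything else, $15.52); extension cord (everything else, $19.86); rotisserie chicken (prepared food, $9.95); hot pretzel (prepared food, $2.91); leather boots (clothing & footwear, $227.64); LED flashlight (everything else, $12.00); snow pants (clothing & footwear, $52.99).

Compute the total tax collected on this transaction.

Pizza slice $5.15: prepared food → 4.75% → $0.24
Haircut $39.97: taxable services → 0% → $0.00
Picture frame (8x10) $15.52: everything else → 3% → $0.47
Extension cord $19.86: everything else → 3% → $0.60
Rotisserie chicken $9.95: prepared food → 4.75% → $0.47
Hot pretzel $2.91: prepared food → 4.75% → $0.14
Leather boots $227.64: clothing & footwear → 6.75% + 2.5% surcharge = 9.25% → $21.06
LED flashlight $12.00: everything else → 3% → $0.36
Snow pants $52.99: clothing & footwear → 6.75% → $3.58
Total tax = $0.24 + $0.47 + $0.60 + $0.47 + $0.14 + $21.06 + $0.36 + $3.58 = $26.92

$26.92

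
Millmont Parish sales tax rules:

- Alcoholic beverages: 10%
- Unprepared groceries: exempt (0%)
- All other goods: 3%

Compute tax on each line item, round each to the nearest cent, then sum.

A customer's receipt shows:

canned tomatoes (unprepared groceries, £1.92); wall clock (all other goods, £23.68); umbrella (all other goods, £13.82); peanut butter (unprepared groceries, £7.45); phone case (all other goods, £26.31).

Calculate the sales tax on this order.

Canned tomatoes £1.92: unprepared groceries → 0% → £0.00
Wall clock £23.68: all other goods → 3% → £0.71
Umbrella £13.82: all other goods → 3% → £0.41
Peanut butter £7.45: unprepared groceries → 0% → £0.00
Phone case £26.31: all other goods → 3% → £0.79
Total tax = £0.71 + £0.41 + £0.79 = £1.91

£1.91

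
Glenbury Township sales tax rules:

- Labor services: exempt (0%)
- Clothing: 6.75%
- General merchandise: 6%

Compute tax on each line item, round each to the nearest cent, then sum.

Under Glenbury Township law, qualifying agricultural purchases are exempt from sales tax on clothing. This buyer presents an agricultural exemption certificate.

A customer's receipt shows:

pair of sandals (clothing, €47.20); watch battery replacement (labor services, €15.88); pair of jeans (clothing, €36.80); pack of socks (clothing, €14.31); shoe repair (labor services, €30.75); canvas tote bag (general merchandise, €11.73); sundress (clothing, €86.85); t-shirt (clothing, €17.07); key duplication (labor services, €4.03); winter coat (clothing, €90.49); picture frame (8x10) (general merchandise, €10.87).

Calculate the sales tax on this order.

Pair of sandals €47.20: clothing, buyer-exempt → 0% → €0.00
Watch battery replacement €15.88: labor services → 0% → €0.00
Pair of jeans €36.80: clothing, buyer-exempt → 0% → €0.00
Pack of socks €14.31: clothing, buyer-exempt → 0% → €0.00
Shoe repair €30.75: labor services → 0% → €0.00
Canvas tote bag €11.73: general merchandise → 6% → €0.70
Sundress €86.85: clothing, buyer-exempt → 0% → €0.00
T-shirt €17.07: clothing, buyer-exempt → 0% → €0.00
Key duplication €4.03: labor services → 0% → €0.00
Winter coat €90.49: clothing, buyer-exempt → 0% → €0.00
Picture frame (8x10) €10.87: general merchandise → 6% → €0.65
Total tax = €0.70 + €0.65 = €1.35

€1.35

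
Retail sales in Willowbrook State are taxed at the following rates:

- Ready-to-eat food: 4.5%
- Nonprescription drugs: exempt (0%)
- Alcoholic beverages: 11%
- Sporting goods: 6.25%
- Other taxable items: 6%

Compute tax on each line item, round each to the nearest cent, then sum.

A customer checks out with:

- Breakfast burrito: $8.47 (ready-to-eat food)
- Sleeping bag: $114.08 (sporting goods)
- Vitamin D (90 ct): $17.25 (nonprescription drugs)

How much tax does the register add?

Breakfast burrito $8.47: ready-to-eat food → 4.5% → $0.38
Sleeping bag $114.08: sporting goods → 6.25% → $7.13
Vitamin D (90 ct) $17.25: nonprescription drugs → 0% → $0.00
Total tax = $0.38 + $7.13 = $7.51

$7.51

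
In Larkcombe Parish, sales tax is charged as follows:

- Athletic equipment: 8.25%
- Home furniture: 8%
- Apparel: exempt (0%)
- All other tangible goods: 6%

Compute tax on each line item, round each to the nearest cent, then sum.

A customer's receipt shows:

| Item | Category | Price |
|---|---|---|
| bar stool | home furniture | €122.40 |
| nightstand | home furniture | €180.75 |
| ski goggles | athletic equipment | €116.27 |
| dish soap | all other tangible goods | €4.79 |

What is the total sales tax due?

Bar stool €122.40: home furniture → 8% → €9.79
Nightstand €180.75: home furniture → 8% → €14.46
Ski goggles €116.27: athletic equipment → 8.25% → €9.59
Dish soap €4.79: all other tangible goods → 6% → €0.29
Total tax = €9.79 + €14.46 + €9.59 + €0.29 = €34.13

€34.13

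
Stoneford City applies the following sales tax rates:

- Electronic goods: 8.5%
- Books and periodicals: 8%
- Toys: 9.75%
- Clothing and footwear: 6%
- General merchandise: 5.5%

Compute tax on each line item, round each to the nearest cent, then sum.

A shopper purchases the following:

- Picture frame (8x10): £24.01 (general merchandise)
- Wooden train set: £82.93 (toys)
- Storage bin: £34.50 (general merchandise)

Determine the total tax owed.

Picture frame (8x10) £24.01: general merchandise → 5.5% → £1.32
Wooden train set £82.93: toys → 9.75% → £8.09
Storage bin £34.50: general merchandise → 5.5% → £1.90
Total tax = £1.32 + £8.09 + £1.90 = £11.31

£11.31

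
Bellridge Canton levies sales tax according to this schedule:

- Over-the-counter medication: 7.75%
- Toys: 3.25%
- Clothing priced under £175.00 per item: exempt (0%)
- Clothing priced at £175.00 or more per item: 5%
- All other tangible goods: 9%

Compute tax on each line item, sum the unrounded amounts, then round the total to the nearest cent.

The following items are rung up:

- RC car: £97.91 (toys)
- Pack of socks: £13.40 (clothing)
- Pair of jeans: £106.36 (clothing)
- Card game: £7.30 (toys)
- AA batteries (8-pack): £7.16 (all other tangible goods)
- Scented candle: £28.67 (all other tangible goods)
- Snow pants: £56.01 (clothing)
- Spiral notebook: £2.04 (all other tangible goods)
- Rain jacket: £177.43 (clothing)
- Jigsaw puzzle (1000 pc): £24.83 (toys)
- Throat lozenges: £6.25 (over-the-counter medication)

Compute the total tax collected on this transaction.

RC car £97.91: toys → 3.25% → £3.182075
Pack of socks £13.40: clothing, under £175.00 → 0% → £0.00
Pair of jeans £106.36: clothing, under £175.00 → 0% → £0.00
Card game £7.30: toys → 3.25% → £0.23725
AA batteries (8-pack) £7.16: all other tangible goods → 9% → £0.6444
Scented candle £28.67: all other tangible goods → 9% → £2.5803
Snow pants £56.01: clothing, under £175.00 → 0% → £0.00
Spiral notebook £2.04: all other tangible goods → 9% → £0.1836
Rain jacket £177.43: clothing, £175.00 or more → 5% → £8.8715
Jigsaw puzzle (1000 pc) £24.83: toys → 3.25% → £0.806975
Throat lozenges £6.25: over-the-counter medication → 7.75% → £0.484375
Unrounded tax sum = £16.990475 → £16.99

£16.99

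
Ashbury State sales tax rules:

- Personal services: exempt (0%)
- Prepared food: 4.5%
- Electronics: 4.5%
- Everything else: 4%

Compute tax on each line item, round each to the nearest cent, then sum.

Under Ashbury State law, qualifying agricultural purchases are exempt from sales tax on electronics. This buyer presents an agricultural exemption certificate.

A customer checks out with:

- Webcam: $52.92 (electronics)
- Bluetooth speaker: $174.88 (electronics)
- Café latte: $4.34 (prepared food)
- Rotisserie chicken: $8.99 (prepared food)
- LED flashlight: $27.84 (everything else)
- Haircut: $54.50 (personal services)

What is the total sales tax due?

Webcam $52.92: electronics, buyer-exempt → 0% → $0.00
Bluetooth speaker $174.88: electronics, buyer-exempt → 0% → $0.00
Café latte $4.34: prepared food → 4.5% → $0.20
Rotisserie chicken $8.99: prepared food → 4.5% → $0.40
LED flashlight $27.84: everything else → 4% → $1.11
Haircut $54.50: personal services → 0% → $0.00
Total tax = $0.20 + $0.40 + $1.11 = $1.71

$1.71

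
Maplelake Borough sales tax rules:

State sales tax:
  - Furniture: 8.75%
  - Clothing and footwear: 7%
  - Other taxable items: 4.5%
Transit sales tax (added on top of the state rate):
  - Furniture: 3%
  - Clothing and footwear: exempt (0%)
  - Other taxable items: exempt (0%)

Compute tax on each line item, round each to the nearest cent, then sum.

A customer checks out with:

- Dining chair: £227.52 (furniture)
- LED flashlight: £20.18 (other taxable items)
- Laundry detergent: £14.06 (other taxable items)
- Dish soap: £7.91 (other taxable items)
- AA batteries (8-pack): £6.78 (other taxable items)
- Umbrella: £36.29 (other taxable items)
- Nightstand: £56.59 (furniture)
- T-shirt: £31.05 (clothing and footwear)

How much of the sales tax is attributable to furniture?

Dining chair £227.52: furniture → 8.75% + 3% transit = 11.75% → £26.73
Nightstand £56.59: furniture → 8.75% + 3% transit = 11.75% → £6.65
Tax on furniture = £26.73 + £6.65 = £33.38

£33.38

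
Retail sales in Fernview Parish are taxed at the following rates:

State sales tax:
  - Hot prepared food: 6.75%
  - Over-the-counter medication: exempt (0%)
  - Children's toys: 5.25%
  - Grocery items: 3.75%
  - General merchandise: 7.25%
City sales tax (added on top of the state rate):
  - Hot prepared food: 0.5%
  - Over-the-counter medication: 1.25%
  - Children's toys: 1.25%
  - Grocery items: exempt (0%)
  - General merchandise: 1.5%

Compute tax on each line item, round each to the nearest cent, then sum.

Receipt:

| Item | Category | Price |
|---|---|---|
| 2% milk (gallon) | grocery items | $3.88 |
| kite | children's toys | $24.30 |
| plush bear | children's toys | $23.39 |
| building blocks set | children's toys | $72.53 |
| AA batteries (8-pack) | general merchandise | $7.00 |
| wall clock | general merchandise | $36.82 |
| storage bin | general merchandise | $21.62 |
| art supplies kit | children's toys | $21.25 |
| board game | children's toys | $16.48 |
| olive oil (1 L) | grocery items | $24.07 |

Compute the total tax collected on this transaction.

$17.03

2% milk (gallon) $3.88: grocery items → 3.75% + 0% city = 3.75% → $0.15
Kite $24.30: children's toys → 5.25% + 1.25% city = 6.5% → $1.58
Plush bear $23.39: children's toys → 5.25% + 1.25% city = 6.5% → $1.52
Building blocks set $72.53: children's toys → 5.25% + 1.25% city = 6.5% → $4.71
AA batteries (8-pack) $7.00: general merchandise → 7.25% + 1.5% city = 8.75% → $0.61
Wall clock $36.82: general merchandise → 7.25% + 1.5% city = 8.75% → $3.22
Storage bin $21.62: general merchandise → 7.25% + 1.5% city = 8.75% → $1.89
Art supplies kit $21.25: children's toys → 5.25% + 1.25% city = 6.5% → $1.38
Board game $16.48: children's toys → 5.25% + 1.25% city = 6.5% → $1.07
Olive oil (1 L) $24.07: grocery items → 3.75% + 0% city = 3.75% → $0.90
Total tax = $0.15 + $1.58 + $1.52 + $4.71 + $0.61 + $3.22 + $1.89 + $1.38 + $1.07 + $0.90 = $17.03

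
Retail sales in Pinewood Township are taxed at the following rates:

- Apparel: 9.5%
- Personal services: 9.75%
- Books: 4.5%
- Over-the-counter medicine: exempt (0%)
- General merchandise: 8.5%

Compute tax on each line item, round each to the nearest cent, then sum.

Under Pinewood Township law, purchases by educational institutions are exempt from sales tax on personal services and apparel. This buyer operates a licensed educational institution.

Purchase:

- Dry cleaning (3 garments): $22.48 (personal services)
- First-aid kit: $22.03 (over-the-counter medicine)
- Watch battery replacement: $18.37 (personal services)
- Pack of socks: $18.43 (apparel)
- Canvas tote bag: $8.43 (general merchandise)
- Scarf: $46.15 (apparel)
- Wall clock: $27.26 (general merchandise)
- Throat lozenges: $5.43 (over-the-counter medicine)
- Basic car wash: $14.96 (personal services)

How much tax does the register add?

$3.04

Dry cleaning (3 garments) $22.48: personal services, buyer-exempt → 0% → $0.00
First-aid kit $22.03: over-the-counter medicine → 0% → $0.00
Watch battery replacement $18.37: personal services, buyer-exempt → 0% → $0.00
Pack of socks $18.43: apparel, buyer-exempt → 0% → $0.00
Canvas tote bag $8.43: general merchandise → 8.5% → $0.72
Scarf $46.15: apparel, buyer-exempt → 0% → $0.00
Wall clock $27.26: general merchandise → 8.5% → $2.32
Throat lozenges $5.43: over-the-counter medicine → 0% → $0.00
Basic car wash $14.96: personal services, buyer-exempt → 0% → $0.00
Total tax = $0.72 + $2.32 = $3.04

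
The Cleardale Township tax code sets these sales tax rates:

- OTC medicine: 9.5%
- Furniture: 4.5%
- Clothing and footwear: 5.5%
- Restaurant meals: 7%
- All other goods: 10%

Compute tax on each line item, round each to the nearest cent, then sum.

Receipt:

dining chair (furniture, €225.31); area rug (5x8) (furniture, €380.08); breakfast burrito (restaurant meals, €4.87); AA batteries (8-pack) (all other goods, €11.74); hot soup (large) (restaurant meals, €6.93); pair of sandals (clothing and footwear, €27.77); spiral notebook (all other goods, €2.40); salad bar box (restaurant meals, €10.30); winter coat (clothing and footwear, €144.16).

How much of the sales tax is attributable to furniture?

€27.24

Dining chair €225.31: furniture → 4.5% → €10.14
Area rug (5x8) €380.08: furniture → 4.5% → €17.10
Tax on furniture = €10.14 + €17.10 = €27.24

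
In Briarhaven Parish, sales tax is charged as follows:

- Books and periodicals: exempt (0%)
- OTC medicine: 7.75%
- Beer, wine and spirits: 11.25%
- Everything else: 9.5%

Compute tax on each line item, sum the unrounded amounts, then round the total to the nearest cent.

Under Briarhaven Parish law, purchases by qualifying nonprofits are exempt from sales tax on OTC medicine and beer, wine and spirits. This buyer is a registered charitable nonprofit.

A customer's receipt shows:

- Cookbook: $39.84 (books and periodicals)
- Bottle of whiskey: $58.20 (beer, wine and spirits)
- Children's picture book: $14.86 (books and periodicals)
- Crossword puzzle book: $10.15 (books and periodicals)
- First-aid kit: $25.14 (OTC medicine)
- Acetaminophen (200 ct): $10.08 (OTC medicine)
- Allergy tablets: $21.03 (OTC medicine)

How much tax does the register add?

$0.00

Cookbook $39.84: books and periodicals → 0% → $0.00
Bottle of whiskey $58.20: beer, wine and spirits, buyer-exempt → 0% → $0.00
Children's picture book $14.86: books and periodicals → 0% → $0.00
Crossword puzzle book $10.15: books and periodicals → 0% → $0.00
First-aid kit $25.14: OTC medicine, buyer-exempt → 0% → $0.00
Acetaminophen (200 ct) $10.08: OTC medicine, buyer-exempt → 0% → $0.00
Allergy tablets $21.03: OTC medicine, buyer-exempt → 0% → $0.00
Unrounded tax sum = $0.00 → $0.00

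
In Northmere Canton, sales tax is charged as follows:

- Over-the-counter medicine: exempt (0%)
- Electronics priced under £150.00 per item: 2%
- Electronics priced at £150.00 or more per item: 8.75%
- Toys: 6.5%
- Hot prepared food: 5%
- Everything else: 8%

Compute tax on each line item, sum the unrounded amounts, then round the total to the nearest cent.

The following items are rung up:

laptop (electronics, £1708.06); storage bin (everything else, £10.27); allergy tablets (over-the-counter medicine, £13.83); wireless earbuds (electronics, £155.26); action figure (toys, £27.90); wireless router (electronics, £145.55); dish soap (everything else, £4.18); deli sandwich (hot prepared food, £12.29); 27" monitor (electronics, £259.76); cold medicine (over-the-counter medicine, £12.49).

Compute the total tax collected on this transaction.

Laptop £1708.06: electronics, £150.00 or more → 8.75% → £149.45525
Storage bin £10.27: everything else → 8% → £0.8216
Allergy tablets £13.83: over-the-counter medicine → 0% → £0.00
Wireless earbuds £155.26: electronics, £150.00 or more → 8.75% → £13.58525
Action figure £27.90: toys → 6.5% → £1.8135
Wireless router £145.55: electronics, under £150.00 → 2% → £2.911
Dish soap £4.18: everything else → 8% → £0.3344
Deli sandwich £12.29: hot prepared food → 5% → £0.6145
27" monitor £259.76: electronics, £150.00 or more → 8.75% → £22.729
Cold medicine £12.49: over-the-counter medicine → 0% → £0.00
Unrounded tax sum = £192.2645 → £192.26

£192.26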